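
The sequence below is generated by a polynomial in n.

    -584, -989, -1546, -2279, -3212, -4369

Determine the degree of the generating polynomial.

3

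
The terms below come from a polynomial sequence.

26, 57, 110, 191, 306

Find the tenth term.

31, 53, 81, 115
22, 28, 34
6, 6
Third differences constant at 6.
34 + 6 = 40;  115 + 40 = 155;  306 + 155 = 461
40 + 6 = 46;  155 + 46 = 201;  461 + 201 = 662
46 + 6 = 52;  201 + 52 = 253;  662 + 253 = 915
52 + 6 = 58;  253 + 58 = 311;  915 + 311 = 1226
58 + 6 = 64;  311 + 64 = 375;  1226 + 375 = 1601

1601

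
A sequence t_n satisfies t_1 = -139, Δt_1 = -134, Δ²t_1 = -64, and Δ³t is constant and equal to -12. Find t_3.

-471

Build the table forward from the leading diagonal:
Δ³: -12  -12  -12
Δ²: -64  -76  -88
Δ: -134  -198  -274
t: -139  -273  -471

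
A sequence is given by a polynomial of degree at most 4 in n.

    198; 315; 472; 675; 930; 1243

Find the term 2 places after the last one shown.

2067

Δ: 117 , 157 , 203 , 255 , 313
Δ²: 40 , 46 , 52 , 58
Δ³: 6 , 6 , 6
Constant third difference = 6, so extend:
58 + 6 = 64;  313 + 64 = 377;  1243 + 377 = 1620
64 + 6 = 70;  377 + 70 = 447;  1620 + 447 = 2067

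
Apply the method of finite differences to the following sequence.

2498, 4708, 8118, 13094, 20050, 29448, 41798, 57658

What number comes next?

2210, 3410, 4976, 6956, 9398, 12350, 15860
1200, 1566, 1980, 2442, 2952, 3510
366, 414, 462, 510, 558
48, 48, 48, 48
Fourth differences constant at 48.
558 + 48 = 606;  3510 + 606 = 4116;  15860 + 4116 = 19976;  57658 + 19976 = 77634

77634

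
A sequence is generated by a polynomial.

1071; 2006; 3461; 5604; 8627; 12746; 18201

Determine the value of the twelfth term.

75596

935, 1455, 2143, 3023, 4119, 5455
520, 688, 880, 1096, 1336
168, 192, 216, 240
24, 24, 24
The fourth differences are constant (24).
240 + 24 = 264;  1336 + 264 = 1600;  5455 + 1600 = 7055;  18201 + 7055 = 25256
264 + 24 = 288;  1600 + 288 = 1888;  7055 + 1888 = 8943;  25256 + 8943 = 34199
288 + 24 = 312;  1888 + 312 = 2200;  8943 + 2200 = 11143;  34199 + 11143 = 45342
312 + 24 = 336;  2200 + 336 = 2536;  11143 + 2536 = 13679;  45342 + 13679 = 59021
336 + 24 = 360;  2536 + 360 = 2896;  13679 + 2896 = 16575;  59021 + 16575 = 75596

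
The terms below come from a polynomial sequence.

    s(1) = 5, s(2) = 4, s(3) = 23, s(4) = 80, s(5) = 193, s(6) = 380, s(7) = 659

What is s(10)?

2228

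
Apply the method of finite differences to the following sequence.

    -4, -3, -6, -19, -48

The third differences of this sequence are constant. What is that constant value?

-6

D1: 1, -3, -13, -29
D2: -4, -10, -16
D3: -6, -6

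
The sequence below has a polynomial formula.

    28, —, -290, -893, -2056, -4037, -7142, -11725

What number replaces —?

Using the last 6 terms:
-603  -1163  -1981  -3105  -4583
-560  -818  -1124  -1478
-258  -306  -354
-48  -48
Constant fourth difference = -48.
Extend backward: -258 + 48 = -210;  -560 + 210 = -350;  -603 + 350 = -253;  -290 + 253 = -37

-37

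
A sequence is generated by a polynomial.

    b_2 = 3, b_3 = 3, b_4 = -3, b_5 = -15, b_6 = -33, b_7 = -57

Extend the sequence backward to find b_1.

First differences: 0  -6  -12  -18  -24
Second differences: -6  -6  -6  -6
The second differences are constant at -6.
Work back: 0 + 6 = 6;  3 − 6 = -3

-3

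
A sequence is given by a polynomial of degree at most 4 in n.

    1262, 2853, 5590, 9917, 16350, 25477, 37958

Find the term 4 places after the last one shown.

Δ: 1591  2737  4327  6433  9127  12481
Δ²: 1146  1590  2106  2694  3354
Δ³: 444  516  588  660
Δ⁴: 72  72  72
Fourth differences constant at 72.
660 + 72 = 732;  3354 + 732 = 4086;  12481 + 4086 = 16567;  37958 + 16567 = 54525
732 + 72 = 804;  4086 + 804 = 4890;  16567 + 4890 = 21457;  54525 + 21457 = 75982
804 + 72 = 876;  4890 + 876 = 5766;  21457 + 5766 = 27223;  75982 + 27223 = 103205
876 + 72 = 948;  5766 + 948 = 6714;  27223 + 6714 = 33937;  103205 + 33937 = 137142

137142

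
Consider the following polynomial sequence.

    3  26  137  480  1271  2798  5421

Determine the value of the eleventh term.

23  111  343  791  1527  2623
88  232  448  736  1096
144  216  288  360
72  72  72
Fourth differences constant at 72.
360 + 72 = 432;  1096 + 432 = 1528;  2623 + 1528 = 4151;  5421 + 4151 = 9572
432 + 72 = 504;  1528 + 504 = 2032;  4151 + 2032 = 6183;  9572 + 6183 = 15755
504 + 72 = 576;  2032 + 576 = 2608;  6183 + 2608 = 8791;  15755 + 8791 = 24546
576 + 72 = 648;  2608 + 648 = 3256;  8791 + 3256 = 12047;  24546 + 12047 = 36593

36593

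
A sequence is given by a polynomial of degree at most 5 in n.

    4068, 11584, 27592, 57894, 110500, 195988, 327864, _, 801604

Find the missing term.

522922

Using the first 7 terms:
Δ: 7516, 16008, 30302, 52606, 85488, 131876
Δ²: 8492, 14294, 22304, 32882, 46388
Δ³: 5802, 8010, 10578, 13506
Δ⁴: 2208, 2568, 2928
Δ⁵: 360, 360
Constant fifth difference = 360.
Extend forward: 2928 + 360 = 3288;  13506 + 3288 = 16794;  46388 + 16794 = 63182;  131876 + 63182 = 195058;  327864 + 195058 = 522922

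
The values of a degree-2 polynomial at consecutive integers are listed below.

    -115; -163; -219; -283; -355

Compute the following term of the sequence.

-435

First differences: -48, -56, -64, -72
Second differences: -8, -8, -8
Second differences constant at -8.
-72 − 8 = -80;  -355 − 80 = -435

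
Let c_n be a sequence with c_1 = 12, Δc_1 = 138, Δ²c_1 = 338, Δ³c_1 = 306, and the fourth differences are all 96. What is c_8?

Build the table forward from the leading diagonal:
Δ⁴: 96  96  96  96  96  96  96  96
Δ³: 306  402  498  594  690  786  882  978
Δ²: 338  644  1046  1544  2138  2828  3614  4496
Δ: 138  476  1120  2166  3710  5848  8676  12290
c: 12  150  626  1746  3912  7622  13470  22146

22146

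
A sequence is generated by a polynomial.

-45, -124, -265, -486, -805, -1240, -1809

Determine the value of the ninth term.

-3421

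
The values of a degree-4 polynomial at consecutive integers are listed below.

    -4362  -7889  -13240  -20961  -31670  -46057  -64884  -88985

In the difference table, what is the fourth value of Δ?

Δ: -3527, -5351, -7721, -10709, -14387, -18827, -24101
Δ²: -1824, -2370, -2988, -3678, -4440, -5274
Δ³: -546, -618, -690, -762, -834
Δ⁴: -72, -72, -72, -72

-10709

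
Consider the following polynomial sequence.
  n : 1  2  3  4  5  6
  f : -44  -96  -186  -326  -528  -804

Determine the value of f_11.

First differences: -52, -90, -140, -202, -276
Second differences: -38, -50, -62, -74
Third differences: -12, -12, -12
Constant third difference = -12, so extend:
-74 − 12 = -86;  -276 − 86 = -362;  -804 − 362 = -1166
-86 − 12 = -98;  -362 − 98 = -460;  -1166 − 460 = -1626
-98 − 12 = -110;  -460 − 110 = -570;  -1626 − 570 = -2196
-110 − 12 = -122;  -570 − 122 = -692;  -2196 − 692 = -2888
-122 − 12 = -134;  -692 − 134 = -826;  -2888 − 826 = -3714

-3714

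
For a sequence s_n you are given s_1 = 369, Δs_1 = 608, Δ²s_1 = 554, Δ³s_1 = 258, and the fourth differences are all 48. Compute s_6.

11769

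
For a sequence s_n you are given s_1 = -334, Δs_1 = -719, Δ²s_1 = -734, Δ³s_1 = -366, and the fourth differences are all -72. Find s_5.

-9150

Build the table forward from the leading diagonal:
Δ⁴: -72, -72, -72, -72, -72
Δ³: -366, -438, -510, -582, -654
Δ²: -734, -1100, -1538, -2048, -2630
Δ: -719, -1453, -2553, -4091, -6139
s: -334, -1053, -2506, -5059, -9150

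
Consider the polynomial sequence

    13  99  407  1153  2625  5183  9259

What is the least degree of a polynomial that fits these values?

4

First differences: 86, 308, 746, 1472, 2558, 4076
Second differences: 222, 438, 726, 1086, 1518
Third differences: 216, 288, 360, 432
Fourth differences: 72, 72, 72
The fourth differences are constant, so the polynomial has degree 4.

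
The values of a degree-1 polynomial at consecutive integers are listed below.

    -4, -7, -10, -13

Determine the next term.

-16

First differences: -3, -3, -3
First differences constant at -3.
-13 − 3 = -16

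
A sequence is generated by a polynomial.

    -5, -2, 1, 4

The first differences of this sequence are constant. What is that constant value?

3

D1: 3, 3, 3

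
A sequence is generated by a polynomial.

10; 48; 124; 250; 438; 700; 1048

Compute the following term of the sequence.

38  76  126  188  262  348
38  50  62  74  86
12  12  12  12
Third differences constant at 12.
86 + 12 = 98;  348 + 98 = 446;  1048 + 446 = 1494

1494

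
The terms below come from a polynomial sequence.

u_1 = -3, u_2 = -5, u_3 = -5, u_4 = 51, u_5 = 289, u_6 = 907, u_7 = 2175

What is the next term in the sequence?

4435

D1: -2, 0, 56, 238, 618, 1268
D2: 2, 56, 182, 380, 650
D3: 54, 126, 198, 270
D4: 72, 72, 72
Fourth differences constant at 72.
270 + 72 = 342;  650 + 342 = 992;  1268 + 992 = 2260;  2175 + 2260 = 4435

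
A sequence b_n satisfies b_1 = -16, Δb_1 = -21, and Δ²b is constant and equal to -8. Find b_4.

-103

Build the table forward from the leading diagonal:
Second differences: -8, -8, -8, -8
First differences: -21, -29, -37, -45
b: -16, -37, -66, -103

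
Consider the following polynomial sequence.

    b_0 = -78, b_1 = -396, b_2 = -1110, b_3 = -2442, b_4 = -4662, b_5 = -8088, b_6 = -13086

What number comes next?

-20070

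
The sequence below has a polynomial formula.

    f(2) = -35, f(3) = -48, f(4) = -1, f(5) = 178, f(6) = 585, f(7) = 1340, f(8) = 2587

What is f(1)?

-13, 47, 179, 407, 755, 1247
60, 132, 228, 348, 492
72, 96, 120, 144
24, 24, 24
The fourth differences are constant at 24.
Work back: 72 − 24 = 48;  60 − 48 = 12;  -13 − 12 = -25;  -35 + 25 = -10

-10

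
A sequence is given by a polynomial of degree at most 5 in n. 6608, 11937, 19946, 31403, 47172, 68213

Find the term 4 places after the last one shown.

227657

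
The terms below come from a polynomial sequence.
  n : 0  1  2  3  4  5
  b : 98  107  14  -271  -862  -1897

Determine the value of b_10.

D1: 9 , -93 , -285 , -591 , -1035
D2: -102 , -192 , -306 , -444
D3: -90 , -114 , -138
D4: -24 , -24
Fourth differences constant at -24.
-138 − 24 = -162;  -444 − 162 = -606;  -1035 − 606 = -1641;  -1897 − 1641 = -3538
-162 − 24 = -186;  -606 − 186 = -792;  -1641 − 792 = -2433;  -3538 − 2433 = -5971
-186 − 24 = -210;  -792 − 210 = -1002;  -2433 − 1002 = -3435;  -5971 − 3435 = -9406
-210 − 24 = -234;  -1002 − 234 = -1236;  -3435 − 1236 = -4671;  -9406 − 4671 = -14077
-234 − 24 = -258;  -1236 − 258 = -1494;  -4671 − 1494 = -6165;  -14077 − 6165 = -20242

-20242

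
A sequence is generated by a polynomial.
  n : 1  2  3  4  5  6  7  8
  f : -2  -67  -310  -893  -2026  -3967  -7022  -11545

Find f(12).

-65, -243, -583, -1133, -1941, -3055, -4523
-178, -340, -550, -808, -1114, -1468
-162, -210, -258, -306, -354
-48, -48, -48, -48
Constant fourth difference = -48, so extend:
-354 − 48 = -402;  -1468 − 402 = -1870;  -4523 − 1870 = -6393;  -11545 − 6393 = -17938
-402 − 48 = -450;  -1870 − 450 = -2320;  -6393 − 2320 = -8713;  -17938 − 8713 = -26651
-450 − 48 = -498;  -2320 − 498 = -2818;  -8713 − 2818 = -11531;  -26651 − 11531 = -38182
-498 − 48 = -546;  -2818 − 546 = -3364;  -11531 − 3364 = -14895;  -38182 − 14895 = -53077

-53077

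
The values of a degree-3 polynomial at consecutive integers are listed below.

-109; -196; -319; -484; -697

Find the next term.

First differences: -87 , -123 , -165 , -213
Second differences: -36 , -42 , -48
Third differences: -6 , -6
Third differences constant at -6.
-48 − 6 = -54;  -213 − 54 = -267;  -697 − 267 = -964

-964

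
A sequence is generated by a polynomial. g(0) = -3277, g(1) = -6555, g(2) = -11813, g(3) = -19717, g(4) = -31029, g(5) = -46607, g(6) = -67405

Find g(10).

-225237

First differences: -3278  -5258  -7904  -11312  -15578  -20798
Second differences: -1980  -2646  -3408  -4266  -5220
Third differences: -666  -762  -858  -954
Fourth differences: -96  -96  -96
The fourth differences are constant (-96).
-954 − 96 = -1050;  -5220 − 1050 = -6270;  -20798 − 6270 = -27068;  -67405 − 27068 = -94473
-1050 − 96 = -1146;  -6270 − 1146 = -7416;  -27068 − 7416 = -34484;  -94473 − 34484 = -128957
-1146 − 96 = -1242;  -7416 − 1242 = -8658;  -34484 − 8658 = -43142;  -128957 − 43142 = -172099
-1242 − 96 = -1338;  -8658 − 1338 = -9996;  -43142 − 9996 = -53138;  -172099 − 53138 = -225237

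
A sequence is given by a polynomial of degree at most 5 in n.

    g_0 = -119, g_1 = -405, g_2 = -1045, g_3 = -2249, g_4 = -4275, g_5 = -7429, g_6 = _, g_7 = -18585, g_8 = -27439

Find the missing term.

-12065

Using the first 6 terms:
D1: -286  -640  -1204  -2026  -3154
D2: -354  -564  -822  -1128
D3: -210  -258  -306
D4: -48  -48
Constant fourth difference = -48.
Extend forward: -306 − 48 = -354;  -1128 − 354 = -1482;  -3154 − 1482 = -4636;  -7429 − 4636 = -12065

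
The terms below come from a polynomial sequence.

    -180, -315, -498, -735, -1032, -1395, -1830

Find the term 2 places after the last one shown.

-2940

-135 , -183 , -237 , -297 , -363 , -435
-48 , -54 , -60 , -66 , -72
-6 , -6 , -6 , -6
Constant third difference = -6, so extend:
-72 − 6 = -78;  -435 − 78 = -513;  -1830 − 513 = -2343
-78 − 6 = -84;  -513 − 84 = -597;  -2343 − 597 = -2940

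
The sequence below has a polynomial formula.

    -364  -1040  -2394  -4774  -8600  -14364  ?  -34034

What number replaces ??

Using the first 6 terms:
First differences: -676  -1354  -2380  -3826  -5764
Second differences: -678  -1026  -1446  -1938
Third differences: -348  -420  -492
Fourth differences: -72  -72
Constant fourth difference = -72.
Extend forward: -492 − 72 = -564;  -1938 − 564 = -2502;  -5764 − 2502 = -8266;  -14364 − 8266 = -22630

-22630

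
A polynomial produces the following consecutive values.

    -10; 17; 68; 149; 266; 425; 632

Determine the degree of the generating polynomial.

First differences: 27, 51, 81, 117, 159, 207
Second differences: 24, 30, 36, 42, 48
Third differences: 6, 6, 6, 6
The third differences are constant, so the polynomial has degree 3.

3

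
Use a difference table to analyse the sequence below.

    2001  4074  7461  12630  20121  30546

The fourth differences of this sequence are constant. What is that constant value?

Δ: 2073, 3387, 5169, 7491, 10425
Δ²: 1314, 1782, 2322, 2934
Δ³: 468, 540, 612
Δ⁴: 72, 72

72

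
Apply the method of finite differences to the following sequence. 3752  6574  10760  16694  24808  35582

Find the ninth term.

Δ: 2822  4186  5934  8114  10774
Δ²: 1364  1748  2180  2660
Δ³: 384  432  480
Δ⁴: 48  48
The fourth differences are constant (48).
480 + 48 = 528;  2660 + 528 = 3188;  10774 + 3188 = 13962;  35582 + 13962 = 49544
528 + 48 = 576;  3188 + 576 = 3764;  13962 + 3764 = 17726;  49544 + 17726 = 67270
576 + 48 = 624;  3764 + 624 = 4388;  17726 + 4388 = 22114;  67270 + 22114 = 89384

89384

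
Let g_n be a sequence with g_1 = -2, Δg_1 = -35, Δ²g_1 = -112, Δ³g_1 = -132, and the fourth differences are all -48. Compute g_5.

-1390

Build the table forward from the leading diagonal:
Δ⁴: -48, -48, -48, -48, -48
Δ³: -132, -180, -228, -276, -324
Δ²: -112, -244, -424, -652, -928
Δ: -35, -147, -391, -815, -1467
g: -2, -37, -184, -575, -1390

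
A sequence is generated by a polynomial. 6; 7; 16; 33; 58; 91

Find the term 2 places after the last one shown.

1  9  17  25  33
8  8  8  8
The second differences are constant (8).
33 + 8 = 41;  91 + 41 = 132
41 + 8 = 49;  132 + 49 = 181

181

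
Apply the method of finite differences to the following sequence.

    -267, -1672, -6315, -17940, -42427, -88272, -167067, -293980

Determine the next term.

-488235

D1: -1405, -4643, -11625, -24487, -45845, -78795, -126913
D2: -3238, -6982, -12862, -21358, -32950, -48118
D3: -3744, -5880, -8496, -11592, -15168
D4: -2136, -2616, -3096, -3576
D5: -480, -480, -480
Constant fifth difference = -480, so extend:
-3576 − 480 = -4056;  -15168 − 4056 = -19224;  -48118 − 19224 = -67342;  -126913 − 67342 = -194255;  -293980 − 194255 = -488235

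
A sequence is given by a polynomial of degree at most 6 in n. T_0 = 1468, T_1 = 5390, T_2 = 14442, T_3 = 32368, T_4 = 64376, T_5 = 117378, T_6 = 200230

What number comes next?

3922, 9052, 17926, 32008, 53002, 82852
5130, 8874, 14082, 20994, 29850
3744, 5208, 6912, 8856
1464, 1704, 1944
240, 240
Fifth differences constant at 240.
1944 + 240 = 2184;  8856 + 2184 = 11040;  29850 + 11040 = 40890;  82852 + 40890 = 123742;  200230 + 123742 = 323972

323972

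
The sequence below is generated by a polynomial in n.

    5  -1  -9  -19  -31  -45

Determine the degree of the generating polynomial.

2

-6, -8, -10, -12, -14
-2, -2, -2, -2
The second differences are constant, so the polynomial has degree 2.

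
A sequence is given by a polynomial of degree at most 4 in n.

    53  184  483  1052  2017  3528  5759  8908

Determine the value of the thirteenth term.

D1: 131, 299, 569, 965, 1511, 2231, 3149
D2: 168, 270, 396, 546, 720, 918
D3: 102, 126, 150, 174, 198
D4: 24, 24, 24, 24
Constant fourth difference = 24, so extend:
198 + 24 = 222;  918 + 222 = 1140;  3149 + 1140 = 4289;  8908 + 4289 = 13197
222 + 24 = 246;  1140 + 246 = 1386;  4289 + 1386 = 5675;  13197 + 5675 = 18872
246 + 24 = 270;  1386 + 270 = 1656;  5675 + 1656 = 7331;  18872 + 7331 = 26203
270 + 24 = 294;  1656 + 294 = 1950;  7331 + 1950 = 9281;  26203 + 9281 = 35484
294 + 24 = 318;  1950 + 318 = 2268;  9281 + 2268 = 11549;  35484 + 11549 = 47033

47033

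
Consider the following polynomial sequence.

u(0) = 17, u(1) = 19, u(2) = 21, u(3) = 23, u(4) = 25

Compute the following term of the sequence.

D1: 2, 2, 2, 2
Constant first difference = 2, so extend:
25 + 2 = 27

27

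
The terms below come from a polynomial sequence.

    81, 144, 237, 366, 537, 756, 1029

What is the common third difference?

First differences: 63, 93, 129, 171, 219, 273
Second differences: 30, 36, 42, 48, 54
Third differences: 6, 6, 6, 6

6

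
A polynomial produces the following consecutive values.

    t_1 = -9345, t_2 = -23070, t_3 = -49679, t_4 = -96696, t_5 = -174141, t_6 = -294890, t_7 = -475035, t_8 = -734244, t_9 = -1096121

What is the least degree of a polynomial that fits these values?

5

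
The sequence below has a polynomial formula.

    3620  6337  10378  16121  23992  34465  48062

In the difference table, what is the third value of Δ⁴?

First differences: 2717, 4041, 5743, 7871, 10473, 13597
Second differences: 1324, 1702, 2128, 2602, 3124
Third differences: 378, 426, 474, 522
Fourth differences: 48, 48, 48

48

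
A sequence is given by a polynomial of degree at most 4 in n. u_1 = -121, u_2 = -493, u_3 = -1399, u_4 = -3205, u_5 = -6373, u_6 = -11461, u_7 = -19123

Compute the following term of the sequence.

D1: -372  -906  -1806  -3168  -5088  -7662
D2: -534  -900  -1362  -1920  -2574
D3: -366  -462  -558  -654
D4: -96  -96  -96
The fourth differences are constant (-96).
-654 − 96 = -750;  -2574 − 750 = -3324;  -7662 − 3324 = -10986;  -19123 − 10986 = -30109

-30109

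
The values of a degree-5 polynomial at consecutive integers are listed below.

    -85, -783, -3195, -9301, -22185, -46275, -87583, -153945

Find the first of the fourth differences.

Δ: -698, -2412, -6106, -12884, -24090, -41308, -66362
Δ²: -1714, -3694, -6778, -11206, -17218, -25054
Δ³: -1980, -3084, -4428, -6012, -7836
Δ⁴: -1104, -1344, -1584, -1824
Δ⁵: -240, -240, -240

-1104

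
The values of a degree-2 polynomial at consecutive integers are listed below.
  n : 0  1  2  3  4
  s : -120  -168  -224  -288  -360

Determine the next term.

-440

-48, -56, -64, -72
-8, -8, -8
Second differences constant at -8.
-72 − 8 = -80;  -360 − 80 = -440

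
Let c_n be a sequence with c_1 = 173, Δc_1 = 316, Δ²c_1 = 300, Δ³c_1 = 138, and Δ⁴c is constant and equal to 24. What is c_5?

Build the table forward from the leading diagonal:
Fourth differences: 24  24  24  24  24
Third differences: 138  162  186  210  234
Second differences: 300  438  600  786  996
First differences: 316  616  1054  1654  2440
c: 173  489  1105  2159  3813

3813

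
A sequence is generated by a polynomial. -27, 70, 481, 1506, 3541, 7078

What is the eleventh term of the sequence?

Δ: 97  411  1025  2035  3537
Δ²: 314  614  1010  1502
Δ³: 300  396  492
Δ⁴: 96  96
Fourth differences constant at 96.
492 + 96 = 588;  1502 + 588 = 2090;  3537 + 2090 = 5627;  7078 + 5627 = 12705
588 + 96 = 684;  2090 + 684 = 2774;  5627 + 2774 = 8401;  12705 + 8401 = 21106
684 + 96 = 780;  2774 + 780 = 3554;  8401 + 3554 = 11955;  21106 + 11955 = 33061
780 + 96 = 876;  3554 + 876 = 4430;  11955 + 4430 = 16385;  33061 + 16385 = 49446
876 + 96 = 972;  4430 + 972 = 5402;  16385 + 5402 = 21787;  49446 + 21787 = 71233

71233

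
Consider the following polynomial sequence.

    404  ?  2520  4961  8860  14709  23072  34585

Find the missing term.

1117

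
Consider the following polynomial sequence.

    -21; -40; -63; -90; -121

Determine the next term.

-156

D1: -19, -23, -27, -31
D2: -4, -4, -4
Constant second difference = -4, so extend:
-31 − 4 = -35;  -121 − 35 = -156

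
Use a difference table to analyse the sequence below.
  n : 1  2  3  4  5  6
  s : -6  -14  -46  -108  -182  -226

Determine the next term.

-174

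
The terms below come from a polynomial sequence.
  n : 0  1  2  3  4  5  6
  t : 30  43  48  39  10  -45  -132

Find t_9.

13, 5, -9, -29, -55, -87
-8, -14, -20, -26, -32
-6, -6, -6, -6
Constant third difference = -6, so extend:
-32 − 6 = -38;  -87 − 38 = -125;  -132 − 125 = -257
-38 − 6 = -44;  -125 − 44 = -169;  -257 − 169 = -426
-44 − 6 = -50;  -169 − 50 = -219;  -426 − 219 = -645

-645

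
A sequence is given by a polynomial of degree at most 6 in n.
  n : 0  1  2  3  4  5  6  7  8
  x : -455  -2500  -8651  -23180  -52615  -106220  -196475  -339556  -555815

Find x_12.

-2732711

D1: -2045, -6151, -14529, -29435, -53605, -90255, -143081, -216259
D2: -4106, -8378, -14906, -24170, -36650, -52826, -73178
D3: -4272, -6528, -9264, -12480, -16176, -20352
D4: -2256, -2736, -3216, -3696, -4176
D5: -480, -480, -480, -480
The fifth differences are constant (-480).
-4176 − 480 = -4656;  -20352 − 4656 = -25008;  -73178 − 25008 = -98186;  -216259 − 98186 = -314445;  -555815 − 314445 = -870260
-4656 − 480 = -5136;  -25008 − 5136 = -30144;  -98186 − 30144 = -128330;  -314445 − 128330 = -442775;  -870260 − 442775 = -1313035
-5136 − 480 = -5616;  -30144 − 5616 = -35760;  -128330 − 35760 = -164090;  -442775 − 164090 = -606865;  -1313035 − 606865 = -1919900
-5616 − 480 = -6096;  -35760 − 6096 = -41856;  -164090 − 41856 = -205946;  -606865 − 205946 = -812811;  -1919900 − 812811 = -2732711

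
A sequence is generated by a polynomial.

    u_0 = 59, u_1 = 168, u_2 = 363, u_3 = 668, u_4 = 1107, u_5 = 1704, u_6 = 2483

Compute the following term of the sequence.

109  195  305  439  597  779
86  110  134  158  182
24  24  24  24
Third differences constant at 24.
182 + 24 = 206;  779 + 206 = 985;  2483 + 985 = 3468

3468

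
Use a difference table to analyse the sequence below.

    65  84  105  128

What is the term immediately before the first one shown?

Δ: 19  21  23
Δ²: 2  2
The second differences are constant at 2.
Work back: 19 − 2 = 17;  65 − 17 = 48

48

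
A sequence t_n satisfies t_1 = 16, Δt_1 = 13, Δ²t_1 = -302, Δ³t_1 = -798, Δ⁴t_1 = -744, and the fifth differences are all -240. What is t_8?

-65245

Build the table forward from the leading diagonal:
Fifth differences: -240  -240  -240  -240  -240  -240  -240  -240
Fourth differences: -744  -984  -1224  -1464  -1704  -1944  -2184  -2424
Third differences: -798  -1542  -2526  -3750  -5214  -6918  -8862  -11046
Second differences: -302  -1100  -2642  -5168  -8918  -14132  -21050  -29912
First differences: 13  -289  -1389  -4031  -9199  -18117  -32249  -53299
t: 16  29  -260  -1649  -5680  -14879  -32996  -65245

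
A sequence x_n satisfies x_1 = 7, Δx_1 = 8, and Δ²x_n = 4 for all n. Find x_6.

Build the table forward from the leading diagonal:
D2: 4, 4, 4, 4, 4, 4
D1: 8, 12, 16, 20, 24, 28
x: 7, 15, 27, 43, 63, 87

87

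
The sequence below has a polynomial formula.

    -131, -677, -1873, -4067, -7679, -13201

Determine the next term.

-21197

D1: -546 , -1196 , -2194 , -3612 , -5522
D2: -650 , -998 , -1418 , -1910
D3: -348 , -420 , -492
D4: -72 , -72
Fourth differences constant at -72.
-492 − 72 = -564;  -1910 − 564 = -2474;  -5522 − 2474 = -7996;  -13201 − 7996 = -21197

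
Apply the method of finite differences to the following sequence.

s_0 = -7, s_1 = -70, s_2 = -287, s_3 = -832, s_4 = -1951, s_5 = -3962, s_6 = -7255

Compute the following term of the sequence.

-12292

D1: -63, -217, -545, -1119, -2011, -3293
D2: -154, -328, -574, -892, -1282
D3: -174, -246, -318, -390
D4: -72, -72, -72
Fourth differences constant at -72.
-390 − 72 = -462;  -1282 − 462 = -1744;  -3293 − 1744 = -5037;  -7255 − 5037 = -12292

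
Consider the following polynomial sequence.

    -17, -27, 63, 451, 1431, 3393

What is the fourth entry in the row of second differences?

982

First differences: -10, 90, 388, 980, 1962
Second differences: 100, 298, 592, 982
Third differences: 198, 294, 390
Fourth differences: 96, 96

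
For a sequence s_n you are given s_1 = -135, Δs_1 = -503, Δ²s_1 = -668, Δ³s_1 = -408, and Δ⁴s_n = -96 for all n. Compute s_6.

Build the table forward from the leading diagonal:
Fourth differences: -96  -96  -96  -96  -96  -96
Third differences: -408  -504  -600  -696  -792  -888
Second differences: -668  -1076  -1580  -2180  -2876  -3668
First differences: -503  -1171  -2247  -3827  -6007  -8883
s: -135  -638  -1809  -4056  -7883  -13890

-13890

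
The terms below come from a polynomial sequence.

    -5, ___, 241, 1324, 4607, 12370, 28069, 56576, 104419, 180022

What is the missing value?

14

Using the last 8 terms:
D1: 1083, 3283, 7763, 15699, 28507, 47843, 75603
D2: 2200, 4480, 7936, 12808, 19336, 27760
D3: 2280, 3456, 4872, 6528, 8424
D4: 1176, 1416, 1656, 1896
D5: 240, 240, 240
Constant fifth difference = 240.
Extend backward: 1176 − 240 = 936;  2280 − 936 = 1344;  2200 − 1344 = 856;  1083 − 856 = 227;  241 − 227 = 14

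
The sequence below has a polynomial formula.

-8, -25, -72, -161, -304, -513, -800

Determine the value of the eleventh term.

First differences: -17  -47  -89  -143  -209  -287
Second differences: -30  -42  -54  -66  -78
Third differences: -12  -12  -12  -12
Third differences constant at -12.
-78 − 12 = -90;  -287 − 90 = -377;  -800 − 377 = -1177
-90 − 12 = -102;  -377 − 102 = -479;  -1177 − 479 = -1656
-102 − 12 = -114;  -479 − 114 = -593;  -1656 − 593 = -2249
-114 − 12 = -126;  -593 − 126 = -719;  -2249 − 719 = -2968

-2968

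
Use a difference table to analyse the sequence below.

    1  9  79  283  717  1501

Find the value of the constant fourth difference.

D1: 8, 70, 204, 434, 784
D2: 62, 134, 230, 350
D3: 72, 96, 120
D4: 24, 24

24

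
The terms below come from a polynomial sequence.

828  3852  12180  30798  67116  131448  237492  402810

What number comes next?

D1: 3024 , 8328 , 18618 , 36318 , 64332 , 106044 , 165318
D2: 5304 , 10290 , 17700 , 28014 , 41712 , 59274
D3: 4986 , 7410 , 10314 , 13698 , 17562
D4: 2424 , 2904 , 3384 , 3864
D5: 480 , 480 , 480
Fifth differences constant at 480.
3864 + 480 = 4344;  17562 + 4344 = 21906;  59274 + 21906 = 81180;  165318 + 81180 = 246498;  402810 + 246498 = 649308

649308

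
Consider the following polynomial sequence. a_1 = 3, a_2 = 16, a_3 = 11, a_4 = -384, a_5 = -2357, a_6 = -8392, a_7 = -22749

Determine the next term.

-51944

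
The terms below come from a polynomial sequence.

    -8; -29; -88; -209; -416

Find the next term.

-733

First differences: -21, -59, -121, -207
Second differences: -38, -62, -86
Third differences: -24, -24
Third differences constant at -24.
-86 − 24 = -110;  -207 − 110 = -317;  -416 − 317 = -733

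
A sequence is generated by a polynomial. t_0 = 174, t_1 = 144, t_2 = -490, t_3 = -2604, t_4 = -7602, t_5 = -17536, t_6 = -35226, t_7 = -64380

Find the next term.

-109714

-30, -634, -2114, -4998, -9934, -17690, -29154
-604, -1480, -2884, -4936, -7756, -11464
-876, -1404, -2052, -2820, -3708
-528, -648, -768, -888
-120, -120, -120
Constant fifth difference = -120, so extend:
-888 − 120 = -1008;  -3708 − 1008 = -4716;  -11464 − 4716 = -16180;  -29154 − 16180 = -45334;  -64380 − 45334 = -109714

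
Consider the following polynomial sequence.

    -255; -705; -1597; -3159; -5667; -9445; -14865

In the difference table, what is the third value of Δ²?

-946

D1: -450, -892, -1562, -2508, -3778, -5420
D2: -442, -670, -946, -1270, -1642
D3: -228, -276, -324, -372
D4: -48, -48, -48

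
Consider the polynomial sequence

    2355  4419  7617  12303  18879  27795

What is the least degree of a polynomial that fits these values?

4

Δ: 2064, 3198, 4686, 6576, 8916
Δ²: 1134, 1488, 1890, 2340
Δ³: 354, 402, 450
Δ⁴: 48, 48
The fourth differences are constant, so the polynomial has degree 4.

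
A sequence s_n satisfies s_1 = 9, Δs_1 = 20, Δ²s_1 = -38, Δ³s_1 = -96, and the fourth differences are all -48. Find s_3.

11

Build the table forward from the leading diagonal:
Δ⁴: -48  -48  -48
Δ³: -96  -144  -192
Δ²: -38  -134  -278
Δ: 20  -18  -152
s: 9  29  11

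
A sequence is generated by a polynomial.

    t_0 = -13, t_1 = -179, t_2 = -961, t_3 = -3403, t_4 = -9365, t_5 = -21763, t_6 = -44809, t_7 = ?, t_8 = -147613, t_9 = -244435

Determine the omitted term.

-84251

Using the first 7 terms:
-166  -782  -2442  -5962  -12398  -23046
-616  -1660  -3520  -6436  -10648
-1044  -1860  -2916  -4212
-816  -1056  -1296
-240  -240
Constant fifth difference = -240.
Extend forward: -1296 − 240 = -1536;  -4212 − 1536 = -5748;  -10648 − 5748 = -16396;  -23046 − 16396 = -39442;  -44809 − 39442 = -84251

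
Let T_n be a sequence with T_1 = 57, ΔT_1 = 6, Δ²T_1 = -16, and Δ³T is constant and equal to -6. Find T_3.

53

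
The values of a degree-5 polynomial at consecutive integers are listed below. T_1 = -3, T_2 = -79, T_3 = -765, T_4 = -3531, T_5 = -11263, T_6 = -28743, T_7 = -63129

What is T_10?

D1: -76  -686  -2766  -7732  -17480  -34386
D2: -610  -2080  -4966  -9748  -16906
D3: -1470  -2886  -4782  -7158
D4: -1416  -1896  -2376
D5: -480  -480
The fifth differences are constant (-480).
-2376 − 480 = -2856;  -7158 − 2856 = -10014;  -16906 − 10014 = -26920;  -34386 − 26920 = -61306;  -63129 − 61306 = -124435
-2856 − 480 = -3336;  -10014 − 3336 = -13350;  -26920 − 13350 = -40270;  -61306 − 40270 = -101576;  -124435 − 101576 = -226011
-3336 − 480 = -3816;  -13350 − 3816 = -17166;  -40270 − 17166 = -57436;  -101576 − 57436 = -159012;  -226011 − 159012 = -385023

-385023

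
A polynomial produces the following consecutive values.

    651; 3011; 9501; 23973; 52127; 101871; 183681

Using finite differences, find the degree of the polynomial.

5

2360, 6490, 14472, 28154, 49744, 81810
4130, 7982, 13682, 21590, 32066
3852, 5700, 7908, 10476
1848, 2208, 2568
360, 360
The fifth differences are constant, so the polynomial has degree 5.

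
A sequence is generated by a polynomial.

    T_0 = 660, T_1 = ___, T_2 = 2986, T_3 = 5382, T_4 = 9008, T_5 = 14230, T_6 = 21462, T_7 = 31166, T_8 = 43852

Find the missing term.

Using the last 7 terms:
First differences: 2396  3626  5222  7232  9704  12686
Second differences: 1230  1596  2010  2472  2982
Third differences: 366  414  462  510
Fourth differences: 48  48  48
Constant fourth difference = 48.
Extend backward: 366 − 48 = 318;  1230 − 318 = 912;  2396 − 912 = 1484;  2986 − 1484 = 1502

1502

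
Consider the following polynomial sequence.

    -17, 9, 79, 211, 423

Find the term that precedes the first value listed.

-17

D1: 26  70  132  212
D2: 44  62  80
D3: 18  18
The third differences are constant at 18.
Work back: 44 − 18 = 26;  26 − 26 = 0;  -17 + 0 = -17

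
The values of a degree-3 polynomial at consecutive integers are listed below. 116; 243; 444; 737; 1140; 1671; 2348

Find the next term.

127, 201, 293, 403, 531, 677
74, 92, 110, 128, 146
18, 18, 18, 18
Third differences constant at 18.
146 + 18 = 164;  677 + 164 = 841;  2348 + 841 = 3189

3189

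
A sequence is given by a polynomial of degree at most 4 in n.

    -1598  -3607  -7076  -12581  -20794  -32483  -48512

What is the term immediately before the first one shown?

-569

D1: -2009  -3469  -5505  -8213  -11689  -16029
D2: -1460  -2036  -2708  -3476  -4340
D3: -576  -672  -768  -864
D4: -96  -96  -96
The fourth differences are constant at -96.
Work back: -576 + 96 = -480;  -1460 + 480 = -980;  -2009 + 980 = -1029;  -1598 + 1029 = -569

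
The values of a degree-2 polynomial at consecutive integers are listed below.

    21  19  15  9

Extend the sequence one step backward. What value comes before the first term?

21

Δ: -2, -4, -6
Δ²: -2, -2
The second differences are constant at -2.
Work back: -2 + 2 = 0;  21 + 0 = 21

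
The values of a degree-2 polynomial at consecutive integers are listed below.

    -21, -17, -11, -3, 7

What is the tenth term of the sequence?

87

Δ: 4, 6, 8, 10
Δ²: 2, 2, 2
Constant second difference = 2, so extend:
10 + 2 = 12;  7 + 12 = 19
12 + 2 = 14;  19 + 14 = 33
14 + 2 = 16;  33 + 16 = 49
16 + 2 = 18;  49 + 18 = 67
18 + 2 = 20;  67 + 20 = 87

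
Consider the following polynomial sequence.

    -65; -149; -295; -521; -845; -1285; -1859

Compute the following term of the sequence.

-2585

First differences: -84, -146, -226, -324, -440, -574
Second differences: -62, -80, -98, -116, -134
Third differences: -18, -18, -18, -18
Constant third difference = -18, so extend:
-134 − 18 = -152;  -574 − 152 = -726;  -1859 − 726 = -2585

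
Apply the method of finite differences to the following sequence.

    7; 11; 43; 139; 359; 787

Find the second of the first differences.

D1: 4, 32, 96, 220, 428
D2: 28, 64, 124, 208
D3: 36, 60, 84
D4: 24, 24

32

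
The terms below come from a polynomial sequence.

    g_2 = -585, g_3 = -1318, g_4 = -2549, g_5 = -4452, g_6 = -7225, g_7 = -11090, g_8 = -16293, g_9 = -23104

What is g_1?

D1: -733, -1231, -1903, -2773, -3865, -5203, -6811
D2: -498, -672, -870, -1092, -1338, -1608
D3: -174, -198, -222, -246, -270
D4: -24, -24, -24, -24
The fourth differences are constant at -24.
Work back: -174 + 24 = -150;  -498 + 150 = -348;  -733 + 348 = -385;  -585 + 385 = -200

-200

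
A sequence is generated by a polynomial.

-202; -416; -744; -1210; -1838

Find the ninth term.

-6450

-214  -328  -466  -628
-114  -138  -162
-24  -24
The third differences are constant (-24).
-162 − 24 = -186;  -628 − 186 = -814;  -1838 − 814 = -2652
-186 − 24 = -210;  -814 − 210 = -1024;  -2652 − 1024 = -3676
-210 − 24 = -234;  -1024 − 234 = -1258;  -3676 − 1258 = -4934
-234 − 24 = -258;  -1258 − 258 = -1516;  -4934 − 1516 = -6450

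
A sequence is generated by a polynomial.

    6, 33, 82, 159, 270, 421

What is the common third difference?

First differences: 27, 49, 77, 111, 151
Second differences: 22, 28, 34, 40
Third differences: 6, 6, 6

6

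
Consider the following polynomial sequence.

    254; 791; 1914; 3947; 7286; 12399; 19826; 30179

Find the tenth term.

D1: 537, 1123, 2033, 3339, 5113, 7427, 10353
D2: 586, 910, 1306, 1774, 2314, 2926
D3: 324, 396, 468, 540, 612
D4: 72, 72, 72, 72
Fourth differences constant at 72.
612 + 72 = 684;  2926 + 684 = 3610;  10353 + 3610 = 13963;  30179 + 13963 = 44142
684 + 72 = 756;  3610 + 756 = 4366;  13963 + 4366 = 18329;  44142 + 18329 = 62471

62471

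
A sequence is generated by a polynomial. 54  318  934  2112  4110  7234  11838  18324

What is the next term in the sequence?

27142

Δ: 264 , 616 , 1178 , 1998 , 3124 , 4604 , 6486
Δ²: 352 , 562 , 820 , 1126 , 1480 , 1882
Δ³: 210 , 258 , 306 , 354 , 402
Δ⁴: 48 , 48 , 48 , 48
Constant fourth difference = 48, so extend:
402 + 48 = 450;  1882 + 450 = 2332;  6486 + 2332 = 8818;  18324 + 8818 = 27142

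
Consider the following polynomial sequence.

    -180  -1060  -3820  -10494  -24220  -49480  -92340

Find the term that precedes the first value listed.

-10

First differences: -880  -2760  -6674  -13726  -25260  -42860
Second differences: -1880  -3914  -7052  -11534  -17600
Third differences: -2034  -3138  -4482  -6066
Fourth differences: -1104  -1344  -1584
Fifth differences: -240  -240
The fifth differences are constant at -240.
Work back: -1104 + 240 = -864;  -2034 + 864 = -1170;  -1880 + 1170 = -710;  -880 + 710 = -170;  -180 + 170 = -10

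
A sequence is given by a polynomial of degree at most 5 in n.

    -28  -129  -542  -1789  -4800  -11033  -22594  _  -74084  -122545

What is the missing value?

-42357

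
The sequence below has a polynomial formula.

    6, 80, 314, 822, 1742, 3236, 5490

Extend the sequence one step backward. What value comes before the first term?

2

74, 234, 508, 920, 1494, 2254
160, 274, 412, 574, 760
114, 138, 162, 186
24, 24, 24
The fourth differences are constant at 24.
Work back: 114 − 24 = 90;  160 − 90 = 70;  74 − 70 = 4;  6 − 4 = 2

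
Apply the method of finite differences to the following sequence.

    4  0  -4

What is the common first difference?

-4

Δ: -4, -4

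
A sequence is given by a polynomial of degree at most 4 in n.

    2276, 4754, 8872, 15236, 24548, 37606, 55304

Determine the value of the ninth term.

108676

D1: 2478  4118  6364  9312  13058  17698
D2: 1640  2246  2948  3746  4640
D3: 606  702  798  894
D4: 96  96  96
Constant fourth difference = 96, so extend:
894 + 96 = 990;  4640 + 990 = 5630;  17698 + 5630 = 23328;  55304 + 23328 = 78632
990 + 96 = 1086;  5630 + 1086 = 6716;  23328 + 6716 = 30044;  78632 + 30044 = 108676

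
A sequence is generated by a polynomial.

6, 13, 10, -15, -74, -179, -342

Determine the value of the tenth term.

First differences: 7, -3, -25, -59, -105, -163
Second differences: -10, -22, -34, -46, -58
Third differences: -12, -12, -12, -12
Constant third difference = -12, so extend:
-58 − 12 = -70;  -163 − 70 = -233;  -342 − 233 = -575
-70 − 12 = -82;  -233 − 82 = -315;  -575 − 315 = -890
-82 − 12 = -94;  -315 − 94 = -409;  -890 − 409 = -1299

-1299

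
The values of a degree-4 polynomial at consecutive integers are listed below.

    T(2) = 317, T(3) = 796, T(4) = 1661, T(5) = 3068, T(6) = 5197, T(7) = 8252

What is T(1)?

92

Δ: 479  865  1407  2129  3055
Δ²: 386  542  722  926
Δ³: 156  180  204
Δ⁴: 24  24
The fourth differences are constant at 24.
Work back: 156 − 24 = 132;  386 − 132 = 254;  479 − 254 = 225;  317 − 225 = 92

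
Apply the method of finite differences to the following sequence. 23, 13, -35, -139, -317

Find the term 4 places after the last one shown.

Δ: -10, -48, -104, -178
Δ²: -38, -56, -74
Δ³: -18, -18
Constant third difference = -18, so extend:
-74 − 18 = -92;  -178 − 92 = -270;  -317 − 270 = -587
-92 − 18 = -110;  -270 − 110 = -380;  -587 − 380 = -967
-110 − 18 = -128;  -380 − 128 = -508;  -967 − 508 = -1475
-128 − 18 = -146;  -508 − 146 = -654;  -1475 − 654 = -2129

-2129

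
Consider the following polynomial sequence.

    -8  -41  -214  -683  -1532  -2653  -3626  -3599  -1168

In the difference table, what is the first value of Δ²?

D1: -33, -173, -469, -849, -1121, -973, 27, 2431
D2: -140, -296, -380, -272, 148, 1000, 2404
D3: -156, -84, 108, 420, 852, 1404
D4: 72, 192, 312, 432, 552
D5: 120, 120, 120, 120

-140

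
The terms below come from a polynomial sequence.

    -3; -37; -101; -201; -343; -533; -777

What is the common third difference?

-6

D1: -34, -64, -100, -142, -190, -244
D2: -30, -36, -42, -48, -54
D3: -6, -6, -6, -6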